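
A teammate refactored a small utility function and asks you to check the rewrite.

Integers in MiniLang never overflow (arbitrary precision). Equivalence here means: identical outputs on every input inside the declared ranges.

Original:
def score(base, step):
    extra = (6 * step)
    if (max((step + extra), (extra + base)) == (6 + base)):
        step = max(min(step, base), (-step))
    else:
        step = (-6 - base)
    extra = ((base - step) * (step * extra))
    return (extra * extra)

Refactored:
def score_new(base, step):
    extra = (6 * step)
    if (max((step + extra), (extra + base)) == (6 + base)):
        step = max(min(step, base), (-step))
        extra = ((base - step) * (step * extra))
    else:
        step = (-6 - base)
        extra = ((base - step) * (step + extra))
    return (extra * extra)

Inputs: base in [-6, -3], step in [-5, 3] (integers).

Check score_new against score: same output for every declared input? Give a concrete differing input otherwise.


These are not equivalent — on base=-6, step=-5 the outputs split (0 vs 32400).
score: extra := -30 | (max((step + extra), (extra + base)) == (6 + base)): false | step := 0 | extra := 0 | result 0
score_new: extra := -30 | (max((step + extra), (extra + base)) == (6 + base)): false | step := 0 | extra := 180 | result 32400
verdict: not equivalent; witness: base=-6, step=-5


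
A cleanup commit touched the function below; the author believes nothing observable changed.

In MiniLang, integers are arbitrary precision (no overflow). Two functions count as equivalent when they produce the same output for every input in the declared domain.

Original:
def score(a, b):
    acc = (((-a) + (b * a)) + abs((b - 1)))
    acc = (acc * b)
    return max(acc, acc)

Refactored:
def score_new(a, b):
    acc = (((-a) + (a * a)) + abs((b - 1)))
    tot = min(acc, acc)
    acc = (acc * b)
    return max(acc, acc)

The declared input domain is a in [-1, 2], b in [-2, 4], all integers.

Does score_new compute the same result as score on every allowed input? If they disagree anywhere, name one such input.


Run the pair on a=-1, b=-2.
score: acc := 6 | acc := -12 | result -12
score_new: acc := 5 | tot := 5 | acc := -10 | result -10
-12 vs -10 — the two versions disagree here.
verdict: not equivalent; witness: a=-1, b=-2


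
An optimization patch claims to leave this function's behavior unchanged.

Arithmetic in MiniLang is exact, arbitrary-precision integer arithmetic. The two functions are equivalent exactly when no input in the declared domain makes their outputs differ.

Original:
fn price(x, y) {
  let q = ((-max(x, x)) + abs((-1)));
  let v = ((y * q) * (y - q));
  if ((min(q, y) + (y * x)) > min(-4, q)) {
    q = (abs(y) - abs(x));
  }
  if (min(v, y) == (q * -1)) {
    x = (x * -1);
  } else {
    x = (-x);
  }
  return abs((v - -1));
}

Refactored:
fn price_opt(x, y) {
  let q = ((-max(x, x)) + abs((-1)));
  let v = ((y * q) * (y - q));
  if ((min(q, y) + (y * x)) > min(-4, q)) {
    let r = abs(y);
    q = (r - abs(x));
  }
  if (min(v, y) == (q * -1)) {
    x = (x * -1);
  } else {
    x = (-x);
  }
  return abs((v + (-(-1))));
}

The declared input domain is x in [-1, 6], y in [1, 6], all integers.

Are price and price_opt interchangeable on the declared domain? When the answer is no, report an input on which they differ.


Reading the diff, among the changes: arithmetic usage differs, local variable names differ, statement counts differ.
Spot check at x=5, y=2 — price: q becomes -4; next v becomes -48; next ((min(q, y) + (y * x)) > min(-4, q)) evaluates to true; next q becomes -3; next (min(v, y) == (q * -1)) evaluates to false; next x becomes -5; next final value 47. price_opt: q becomes -4; next v becomes -48; next ((min(q, y) + (y * x)) > min(-4, q)) evaluates to true; next r becomes 2; next q becomes -3; next (min(v, y) == (q * -1)) evaluates to false; next x becomes -5; next final value 47. Both give 47.
Checked all 48 inputs in the declared domain: the outputs agree on every one.
verdict: equivalent


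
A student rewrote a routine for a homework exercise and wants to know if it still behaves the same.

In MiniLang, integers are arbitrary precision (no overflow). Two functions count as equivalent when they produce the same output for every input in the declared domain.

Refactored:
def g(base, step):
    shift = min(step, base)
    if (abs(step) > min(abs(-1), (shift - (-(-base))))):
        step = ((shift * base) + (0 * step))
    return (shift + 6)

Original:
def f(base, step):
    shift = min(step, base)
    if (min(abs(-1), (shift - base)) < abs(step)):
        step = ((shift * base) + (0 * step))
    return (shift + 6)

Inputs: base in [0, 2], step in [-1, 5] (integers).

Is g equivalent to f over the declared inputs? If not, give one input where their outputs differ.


The two are interchangeable: comparison usage differs, and every declared input agrees.
Tracing base=1, step=3: f: shift=1, then (min(abs(-1), (shift - base)) < abs(step)) is true, then step=1, then returns 7 | g: shift=1, then (abs(step) > min(abs(-1), (shift - (-(-base))))) is true, then step=1, then returns 7 — matching result 7.
An exhaustive pass over the 21 declared inputs shows identical outputs.
verdict: equivalent


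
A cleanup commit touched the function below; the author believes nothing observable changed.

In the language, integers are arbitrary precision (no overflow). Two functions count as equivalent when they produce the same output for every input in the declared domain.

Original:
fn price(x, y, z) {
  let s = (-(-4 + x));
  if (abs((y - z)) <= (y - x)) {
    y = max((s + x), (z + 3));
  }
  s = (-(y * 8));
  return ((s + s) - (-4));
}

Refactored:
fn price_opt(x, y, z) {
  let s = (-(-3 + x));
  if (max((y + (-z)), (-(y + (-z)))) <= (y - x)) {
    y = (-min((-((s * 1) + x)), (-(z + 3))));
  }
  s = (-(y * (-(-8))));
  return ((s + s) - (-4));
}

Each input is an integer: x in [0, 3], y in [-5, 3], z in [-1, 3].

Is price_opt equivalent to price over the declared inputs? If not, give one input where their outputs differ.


These are not equivalent — on x=0, y=0, z=0 the outputs split (-60 vs -44).
price: s := 4 | (abs((y - z)) <= (y - x)): true | y := 4 | s := -32 | result -60
price_opt: s := 3 | (max((y + (-z)), (-(y + (-z)))) <= (y - x)): true | y := 3 | s := -24 | result -44
verdict: not equivalent; witness: x=0, y=0, z=0


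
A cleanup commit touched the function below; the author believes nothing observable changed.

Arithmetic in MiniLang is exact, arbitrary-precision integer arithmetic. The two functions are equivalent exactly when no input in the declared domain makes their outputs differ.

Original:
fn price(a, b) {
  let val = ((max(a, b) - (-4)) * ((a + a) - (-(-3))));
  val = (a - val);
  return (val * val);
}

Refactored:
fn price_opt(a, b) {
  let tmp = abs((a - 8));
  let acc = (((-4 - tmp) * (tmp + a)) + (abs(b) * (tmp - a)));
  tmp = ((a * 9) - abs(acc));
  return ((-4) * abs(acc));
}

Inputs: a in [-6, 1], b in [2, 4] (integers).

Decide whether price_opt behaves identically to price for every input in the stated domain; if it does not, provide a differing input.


Try a=-6, b=2.
price: val=-90, then val=84, then returns 7056
price_opt: tmp=14, then acc=-104, then tmp=-158, then returns -416
7056 vs -416 — the two versions disagree here.
verdict: not equivalent; witness: a=-6, b=2


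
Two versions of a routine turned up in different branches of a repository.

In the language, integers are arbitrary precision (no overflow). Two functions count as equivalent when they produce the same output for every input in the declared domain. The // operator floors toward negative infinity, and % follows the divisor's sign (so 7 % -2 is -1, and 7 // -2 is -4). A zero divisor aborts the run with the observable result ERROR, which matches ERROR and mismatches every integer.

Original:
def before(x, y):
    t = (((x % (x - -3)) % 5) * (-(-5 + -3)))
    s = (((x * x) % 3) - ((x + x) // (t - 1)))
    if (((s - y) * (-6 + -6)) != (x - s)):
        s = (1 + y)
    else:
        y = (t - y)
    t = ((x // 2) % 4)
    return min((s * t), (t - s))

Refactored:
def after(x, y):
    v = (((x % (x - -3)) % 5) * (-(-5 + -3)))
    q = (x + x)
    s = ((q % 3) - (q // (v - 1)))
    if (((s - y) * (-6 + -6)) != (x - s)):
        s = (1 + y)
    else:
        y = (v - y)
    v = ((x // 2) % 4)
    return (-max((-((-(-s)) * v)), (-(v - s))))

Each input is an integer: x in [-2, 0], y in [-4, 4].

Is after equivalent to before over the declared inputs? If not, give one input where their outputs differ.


The rewrite breaks on x=-2, y=-2, where the results are -3 and -6.
before: t becomes 0; next s becomes -3; next (((s - y) * (-6 + -6)) != (x - s)) evaluates to true; next s becomes -1; next t becomes 3; next final value -3
after: v becomes 0; next q becomes -4; next s becomes -2; next (((s - y) * (-6 + -6)) != (x - s)) evaluates to false; next y becomes 2; next v becomes 3; next final value -6
verdict: not equivalent; witness: x=-2, y=-2


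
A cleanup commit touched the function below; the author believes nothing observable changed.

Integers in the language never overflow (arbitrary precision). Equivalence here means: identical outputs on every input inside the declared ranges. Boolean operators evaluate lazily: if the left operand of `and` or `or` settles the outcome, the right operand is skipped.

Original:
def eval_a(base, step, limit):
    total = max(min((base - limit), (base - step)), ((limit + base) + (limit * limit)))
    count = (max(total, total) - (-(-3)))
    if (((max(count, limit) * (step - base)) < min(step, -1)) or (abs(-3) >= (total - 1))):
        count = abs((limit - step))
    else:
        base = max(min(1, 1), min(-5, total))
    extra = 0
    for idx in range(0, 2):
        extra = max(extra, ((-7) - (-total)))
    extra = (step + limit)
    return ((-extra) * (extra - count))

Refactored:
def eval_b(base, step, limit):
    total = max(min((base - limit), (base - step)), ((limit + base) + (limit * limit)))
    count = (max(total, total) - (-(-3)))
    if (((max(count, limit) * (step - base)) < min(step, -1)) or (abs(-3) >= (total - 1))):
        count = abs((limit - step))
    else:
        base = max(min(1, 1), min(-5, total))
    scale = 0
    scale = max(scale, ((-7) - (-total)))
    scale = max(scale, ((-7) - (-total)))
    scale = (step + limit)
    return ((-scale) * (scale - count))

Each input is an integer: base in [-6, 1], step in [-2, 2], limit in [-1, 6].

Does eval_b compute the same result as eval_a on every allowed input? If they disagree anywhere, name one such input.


The two are interchangeable: constant usage differs, and arithmetic usage differs, and min/max/abs usage differs, and local variable names differ, and loop structure differs, and every declared input agrees.
Spot check at base=-5, step=1, limit=3 — eval_a: total becomes 7; next count becomes 4; next (((max(count, limit) * (step - base)) < min(step, -1)) or (abs(-3) >= (total - 1))) evaluates to false; next base becomes 1; next extra becomes 0; next at idx=0:; next extra becomes 0; next at idx=1:; next extra becomes 0; next extra becomes 4; next final value 0. eval_b: total becomes 7; next count becomes 4; next (((max(count, limit) * (step - base)) < min(step, -1)) or (abs(-3) >= (total - 1))) evaluates to false; next base becomes 1; next scale becomes 0; next scale becomes 0; next scale becomes 0; next scale becomes 4; next final value 0. Both give 0.
Checked all 320 inputs in the declared domain: the outputs agree on every one.
verdict: equivalent


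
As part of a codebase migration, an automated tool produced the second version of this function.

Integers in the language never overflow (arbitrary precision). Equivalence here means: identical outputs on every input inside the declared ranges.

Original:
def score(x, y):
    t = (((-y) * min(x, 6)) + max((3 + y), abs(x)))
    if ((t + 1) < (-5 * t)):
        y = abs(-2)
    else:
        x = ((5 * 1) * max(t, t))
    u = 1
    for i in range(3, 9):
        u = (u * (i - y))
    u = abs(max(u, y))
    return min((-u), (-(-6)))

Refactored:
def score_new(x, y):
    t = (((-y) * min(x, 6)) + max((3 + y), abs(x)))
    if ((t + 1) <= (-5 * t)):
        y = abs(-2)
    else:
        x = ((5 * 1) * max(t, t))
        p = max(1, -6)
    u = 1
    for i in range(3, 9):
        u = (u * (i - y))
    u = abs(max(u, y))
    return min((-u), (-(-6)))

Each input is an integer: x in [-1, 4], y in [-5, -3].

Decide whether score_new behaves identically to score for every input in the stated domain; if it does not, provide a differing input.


The one real change (`((t + 1) < (-5 * t))` became `((t + 1) <= (-5 * t))`) has no effect anywhere in the declared ranges; all 18 inputs agree.
verdict: equivalent


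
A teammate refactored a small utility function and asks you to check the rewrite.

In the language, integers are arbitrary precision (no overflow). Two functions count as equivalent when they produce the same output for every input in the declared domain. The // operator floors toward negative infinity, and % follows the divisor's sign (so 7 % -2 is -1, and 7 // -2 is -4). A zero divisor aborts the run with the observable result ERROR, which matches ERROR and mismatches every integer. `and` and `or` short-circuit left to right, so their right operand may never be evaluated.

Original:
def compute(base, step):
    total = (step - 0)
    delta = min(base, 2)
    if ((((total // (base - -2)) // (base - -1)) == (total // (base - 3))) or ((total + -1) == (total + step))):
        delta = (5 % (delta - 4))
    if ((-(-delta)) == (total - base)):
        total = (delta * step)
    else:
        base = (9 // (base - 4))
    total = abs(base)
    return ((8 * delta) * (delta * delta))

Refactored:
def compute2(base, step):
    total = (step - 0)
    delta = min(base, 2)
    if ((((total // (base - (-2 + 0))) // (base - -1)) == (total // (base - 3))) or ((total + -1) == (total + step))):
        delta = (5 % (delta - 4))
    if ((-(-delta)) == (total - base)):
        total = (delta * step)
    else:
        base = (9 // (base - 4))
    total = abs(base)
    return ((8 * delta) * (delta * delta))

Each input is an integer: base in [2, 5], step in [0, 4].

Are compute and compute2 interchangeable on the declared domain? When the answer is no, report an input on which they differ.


The two versions differ — the changes include constant usage differs; and arithmetic usage differs.
One worked example (base=3, step=3) — compute: total = 3; delta = 2; division by zero -> ERROR; compute2: total = 3; delta = 2; division by zero -> ERROR; agreement on ERROR.
Sweeping the whole domain (20 inputs) finds no disagreement.
verdict: equivalent


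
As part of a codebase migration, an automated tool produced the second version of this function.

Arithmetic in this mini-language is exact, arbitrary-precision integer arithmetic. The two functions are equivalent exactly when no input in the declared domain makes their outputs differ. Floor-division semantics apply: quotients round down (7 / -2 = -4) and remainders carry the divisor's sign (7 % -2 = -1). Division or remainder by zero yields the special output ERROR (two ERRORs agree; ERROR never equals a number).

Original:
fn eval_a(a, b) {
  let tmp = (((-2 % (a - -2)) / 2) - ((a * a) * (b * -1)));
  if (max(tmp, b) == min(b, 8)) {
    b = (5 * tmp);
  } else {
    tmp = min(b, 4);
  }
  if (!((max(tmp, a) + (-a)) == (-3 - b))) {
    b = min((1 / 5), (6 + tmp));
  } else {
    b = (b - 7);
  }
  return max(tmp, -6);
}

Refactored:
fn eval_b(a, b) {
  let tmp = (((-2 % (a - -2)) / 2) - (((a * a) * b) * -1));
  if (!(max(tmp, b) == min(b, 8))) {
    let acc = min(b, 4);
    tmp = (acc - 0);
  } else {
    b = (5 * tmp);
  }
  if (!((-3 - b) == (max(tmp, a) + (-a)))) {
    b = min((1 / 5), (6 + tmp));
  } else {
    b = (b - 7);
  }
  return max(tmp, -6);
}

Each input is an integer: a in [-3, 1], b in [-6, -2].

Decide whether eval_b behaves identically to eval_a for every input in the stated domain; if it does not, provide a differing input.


The two versions differ — the changes include constant usage differs; arithmetic usage differs; statement counts differ; boolean connective usage differs; local variable names differ.
Spot check at a=1, b=-4 — eval_a: tmp becomes -4; next (max(tmp, b) == min(b, 8)) evaluates to true; next b becomes -20; next (!((max(tmp, a) + (-a)) == (-3 - b))) evaluates to true; next b becomes 0; next final value -4. eval_b: tmp becomes -4; next (!(max(tmp, b) == min(b, 8))) evaluates to false; next b becomes -20; next (!((-3 - b) == (max(tmp, a) + (-a)))) evaluates to true; next b becomes 0; next final value -4. Both give -4.
Sweeping the whole domain (25 inputs) finds no disagreement.
verdict: equivalent


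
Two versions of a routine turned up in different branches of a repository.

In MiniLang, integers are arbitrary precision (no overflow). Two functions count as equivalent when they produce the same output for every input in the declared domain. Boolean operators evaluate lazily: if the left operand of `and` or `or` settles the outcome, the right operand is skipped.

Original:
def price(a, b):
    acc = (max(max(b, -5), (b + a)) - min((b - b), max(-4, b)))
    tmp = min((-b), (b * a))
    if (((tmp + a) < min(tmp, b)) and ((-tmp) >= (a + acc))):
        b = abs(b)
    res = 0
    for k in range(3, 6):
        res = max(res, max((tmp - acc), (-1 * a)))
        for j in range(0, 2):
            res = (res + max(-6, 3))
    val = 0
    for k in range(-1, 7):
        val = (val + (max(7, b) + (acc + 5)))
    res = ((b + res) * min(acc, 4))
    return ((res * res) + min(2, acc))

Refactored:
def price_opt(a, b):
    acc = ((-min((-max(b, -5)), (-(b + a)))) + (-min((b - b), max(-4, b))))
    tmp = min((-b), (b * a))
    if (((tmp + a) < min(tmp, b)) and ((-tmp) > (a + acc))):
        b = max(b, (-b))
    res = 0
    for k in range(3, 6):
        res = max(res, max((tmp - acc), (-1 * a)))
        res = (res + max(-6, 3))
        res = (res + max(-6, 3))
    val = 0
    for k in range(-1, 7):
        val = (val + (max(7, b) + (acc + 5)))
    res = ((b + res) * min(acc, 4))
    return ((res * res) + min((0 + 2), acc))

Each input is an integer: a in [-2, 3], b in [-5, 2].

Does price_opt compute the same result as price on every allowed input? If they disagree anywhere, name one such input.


The suspicious edit (`((-tmp) >= (a + acc))` became `((-tmp) > (a + acc))`) never changes the result for any input inside the declared domain.
Spot check at a=3, b=0 — price: acc=3, then tmp=0, then (((tmp + a) < min(tmp, b)) and ((-tmp) >= (a + acc))) is false, then res=0, then (k=3), then res=0, then (j=0), then res=3, then (j=1), then res=6, then (k=4), then res=6, then (j=0), then res=9, then (j=1), then res=12, then (k=5), then res=12, then (j=0), then res=15, then (j=1), then res=18, then val=0, then (k=-1), then val=15, then (k=0), then val=30, then (k=1), then val=45, then (k=2), then val=60, then (k=3), then val=75, then (k=4), then val=90, then (k=5), then val=105, then (k=6), then val=120, then res=54, then returns 2918. price_opt: acc=3, then tmp=0, then (((tmp + a) < min(tmp, b)) and ((-tmp) > (a + acc))) is false, then res=0, then (k=3), then res=0, then res=3, then res=6, then (k=4), then res=6, then res=9, then res=12, then (k=5), then res=12, then res=15, then res=18, then val=0, then (k=-1), then val=15, then (k=0), then val=30, then (k=1), then val=45, then (k=2), then val=60, then (k=3), then val=75, then (k=4), then val=90, then (k=5), then val=105, then (k=6), then val=120, then res=54, then returns 2918. Both give 2918.
An exhaustive pass over the 48 declared inputs shows identical outputs.
verdict: equivalent


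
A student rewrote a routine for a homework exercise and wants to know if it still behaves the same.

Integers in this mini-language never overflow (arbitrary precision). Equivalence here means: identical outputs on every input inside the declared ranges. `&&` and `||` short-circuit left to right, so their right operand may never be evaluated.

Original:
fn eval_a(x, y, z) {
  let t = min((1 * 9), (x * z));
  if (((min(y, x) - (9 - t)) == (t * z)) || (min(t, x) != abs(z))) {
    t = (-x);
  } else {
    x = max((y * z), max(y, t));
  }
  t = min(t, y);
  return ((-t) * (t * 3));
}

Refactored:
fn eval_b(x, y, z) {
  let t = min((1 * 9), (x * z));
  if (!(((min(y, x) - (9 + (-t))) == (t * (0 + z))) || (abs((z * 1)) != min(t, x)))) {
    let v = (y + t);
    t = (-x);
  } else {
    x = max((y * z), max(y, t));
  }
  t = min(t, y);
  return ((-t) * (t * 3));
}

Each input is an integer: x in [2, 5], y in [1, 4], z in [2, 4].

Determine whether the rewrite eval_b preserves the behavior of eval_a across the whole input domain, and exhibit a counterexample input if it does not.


There is a counterexample at x=2, y=1, z=2: -3 on one side, -12 on the other.
eval_a: t becomes 4; next (((min(y, x) - (9 - t)) == (t * z)) || (min(t, x) != abs(z))) evaluates to false; next x becomes 4; next t becomes 1; next final value -3
eval_b: t becomes 4; next (!(((min(y, x) - (9 + (-t))) == (t * (0 + z))) || (abs((z * 1)) != min(t, x)))) evaluates to true; next v becomes 5; next t becomes -2; next t becomes -2; next final value -12
verdict: not equivalent; witness: x=2, y=1, z=2


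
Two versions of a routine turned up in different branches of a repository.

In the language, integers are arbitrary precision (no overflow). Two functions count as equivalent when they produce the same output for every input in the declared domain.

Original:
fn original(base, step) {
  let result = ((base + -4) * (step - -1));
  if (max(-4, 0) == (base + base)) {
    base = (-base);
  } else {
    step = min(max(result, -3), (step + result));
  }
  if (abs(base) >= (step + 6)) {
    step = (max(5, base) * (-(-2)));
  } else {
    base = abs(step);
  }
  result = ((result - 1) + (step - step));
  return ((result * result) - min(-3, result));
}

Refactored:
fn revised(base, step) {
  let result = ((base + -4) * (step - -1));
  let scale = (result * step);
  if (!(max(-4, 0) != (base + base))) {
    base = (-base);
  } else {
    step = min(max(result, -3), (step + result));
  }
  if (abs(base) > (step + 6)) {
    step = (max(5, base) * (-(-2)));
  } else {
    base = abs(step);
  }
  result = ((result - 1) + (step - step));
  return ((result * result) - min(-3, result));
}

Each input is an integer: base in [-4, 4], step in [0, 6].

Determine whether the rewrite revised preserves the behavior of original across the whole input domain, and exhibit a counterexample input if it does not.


Equivalent. The suspicious edit (`(abs(base) >= (step + 6))` became `(abs(base) > (step + 6))`) never changes the result for any input inside the declared domain.
An exhaustive pass over the 63 declared inputs shows identical outputs.
Tracing base=-3, step=1: original: result := -14 | (max(-4, 0) == (base + base)): false | step := -13 | (abs(base) >= (step + 6)): true | step := 10 | result := -15 | result 240 | revised: result := -14 | scale := -14 | (!(max(-4, 0) != (base + base))): false | step := -13 | (abs(base) > (step + 6)): true | step := 10 | result := -15 | result 240 — matching result 240.
verdict: equivalent


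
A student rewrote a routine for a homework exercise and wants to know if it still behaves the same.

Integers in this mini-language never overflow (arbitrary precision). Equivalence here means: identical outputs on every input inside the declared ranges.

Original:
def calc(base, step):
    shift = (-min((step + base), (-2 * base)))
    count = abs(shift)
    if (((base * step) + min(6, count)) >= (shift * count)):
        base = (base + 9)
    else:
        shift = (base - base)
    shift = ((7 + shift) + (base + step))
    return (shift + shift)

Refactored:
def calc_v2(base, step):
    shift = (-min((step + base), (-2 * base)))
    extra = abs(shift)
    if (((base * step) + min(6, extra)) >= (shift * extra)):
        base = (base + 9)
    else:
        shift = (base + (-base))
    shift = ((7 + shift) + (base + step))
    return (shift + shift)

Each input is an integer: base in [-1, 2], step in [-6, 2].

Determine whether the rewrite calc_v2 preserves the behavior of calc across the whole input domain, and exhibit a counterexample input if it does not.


Comparing the listings, the differences include: local variable names differ; arithmetic usage differs.
As a probe, take base=0, step=1: calc runs shift=0, then count=0, then (((base * step) + min(6, count)) >= (shift * count)) is true, then base=9, then shift=17, then returns 34; calc_v2 runs shift=0, then extra=0, then (((base * step) + min(6, extra)) >= (shift * extra)) is true, then base=9, then shift=17, then returns 34; both end at 34.
Sweeping the whole domain (36 inputs) finds no disagreement.
verdict: equivalent


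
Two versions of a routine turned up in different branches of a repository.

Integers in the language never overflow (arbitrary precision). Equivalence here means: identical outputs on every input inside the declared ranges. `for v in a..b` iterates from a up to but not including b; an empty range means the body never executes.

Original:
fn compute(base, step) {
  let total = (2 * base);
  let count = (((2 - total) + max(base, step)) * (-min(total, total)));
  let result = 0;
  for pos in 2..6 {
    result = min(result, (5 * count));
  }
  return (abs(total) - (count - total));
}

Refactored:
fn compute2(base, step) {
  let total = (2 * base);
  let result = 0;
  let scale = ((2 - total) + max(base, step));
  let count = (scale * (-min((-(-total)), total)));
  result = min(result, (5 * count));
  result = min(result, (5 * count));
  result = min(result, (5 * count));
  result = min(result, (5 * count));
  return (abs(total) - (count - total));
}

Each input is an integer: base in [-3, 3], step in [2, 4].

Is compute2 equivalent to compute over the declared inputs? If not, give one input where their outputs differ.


Comparing the listings, the differences include: arithmetic usage differs; and min/max/abs usage differs; and statement counts differ; and loop structure differs; and local variable names differ; and constant usage differs.
As a probe, take base=-1, step=4: compute runs total = -2; count = 16; result = 0; [pos=2]; result = 0; [pos=3]; result = 0; [pos=4]; result = 0; [pos=5]; result = 0; return -16; compute2 runs total = -2; result = 0; scale = 8; count = 16; result = 0; result = 0; result = 0; result = 0; return -16; both end at -16.
Across all 21 domain points the two functions coincide.
verdict: equivalent


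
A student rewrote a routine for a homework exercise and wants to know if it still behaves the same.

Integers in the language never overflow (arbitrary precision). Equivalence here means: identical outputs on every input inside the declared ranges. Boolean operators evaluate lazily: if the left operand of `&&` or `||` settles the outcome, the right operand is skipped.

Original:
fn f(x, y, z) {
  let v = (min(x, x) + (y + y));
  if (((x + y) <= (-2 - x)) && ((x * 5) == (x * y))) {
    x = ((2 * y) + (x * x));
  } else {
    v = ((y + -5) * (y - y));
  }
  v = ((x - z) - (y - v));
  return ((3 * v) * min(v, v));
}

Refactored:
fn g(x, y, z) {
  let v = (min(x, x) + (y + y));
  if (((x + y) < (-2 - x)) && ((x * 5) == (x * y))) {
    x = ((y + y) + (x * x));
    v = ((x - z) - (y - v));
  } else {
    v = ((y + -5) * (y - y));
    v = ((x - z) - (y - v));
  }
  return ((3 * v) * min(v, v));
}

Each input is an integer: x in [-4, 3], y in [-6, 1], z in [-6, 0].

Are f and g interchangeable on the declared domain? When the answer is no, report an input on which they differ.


At x=0, y=-2, z=-6: f gives 0, g gives 192.
verdict: not equivalent; witness: x=0, y=-2, z=-6


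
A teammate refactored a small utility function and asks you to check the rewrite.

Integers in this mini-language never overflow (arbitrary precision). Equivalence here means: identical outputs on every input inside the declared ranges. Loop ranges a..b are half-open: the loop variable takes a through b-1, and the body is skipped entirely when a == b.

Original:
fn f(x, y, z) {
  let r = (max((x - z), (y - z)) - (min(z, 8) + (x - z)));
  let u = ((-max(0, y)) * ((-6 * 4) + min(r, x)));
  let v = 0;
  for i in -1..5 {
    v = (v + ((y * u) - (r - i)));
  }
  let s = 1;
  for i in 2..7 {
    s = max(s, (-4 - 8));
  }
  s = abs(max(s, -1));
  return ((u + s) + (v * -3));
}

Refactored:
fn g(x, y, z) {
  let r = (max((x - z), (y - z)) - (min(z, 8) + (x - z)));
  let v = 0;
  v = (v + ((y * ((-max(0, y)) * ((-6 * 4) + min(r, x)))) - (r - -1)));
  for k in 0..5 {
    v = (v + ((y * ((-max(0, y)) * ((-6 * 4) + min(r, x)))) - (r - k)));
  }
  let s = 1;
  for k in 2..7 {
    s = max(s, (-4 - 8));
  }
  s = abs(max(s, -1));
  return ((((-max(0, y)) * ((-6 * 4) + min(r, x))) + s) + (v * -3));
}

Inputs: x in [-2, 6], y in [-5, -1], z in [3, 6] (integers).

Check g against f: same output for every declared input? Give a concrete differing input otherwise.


The two are interchangeable: constant usage differs; also local variable names differ; also arithmetic usage differs; also min/max/abs usage differs; also loop structure differs, and every declared input agrees.
One worked example (x=3, y=-3, z=5) — f: r = -5; u = 0; v = 0; [i=-1]; v = 4; [i=0]; v = 9; [i=1]; v = 15; [i=2]; v = 22; [i=3]; v = 30; [i=4]; v = 39; s = 1; [i=2]; s = 1; [i=3]; s = 1; [i=4]; s = 1; [i=5]; s = 1; [i=6]; s = 1; s = 1; return -116; g: r = -5; v = 0; v = 4; [k=0]; v = 9; [k=1]; v = 15; [k=2]; v = 22; [k=3]; v = 30; [k=4]; v = 39; s = 1; [k=2]; s = 1; [k=3]; s = 1; [k=4]; s = 1; [k=5]; s = 1; [k=6]; s = 1; s = 1; return -116; agreement on -116.
Checked all 180 inputs in the declared domain: the outputs agree on every one.
verdict: equivalent


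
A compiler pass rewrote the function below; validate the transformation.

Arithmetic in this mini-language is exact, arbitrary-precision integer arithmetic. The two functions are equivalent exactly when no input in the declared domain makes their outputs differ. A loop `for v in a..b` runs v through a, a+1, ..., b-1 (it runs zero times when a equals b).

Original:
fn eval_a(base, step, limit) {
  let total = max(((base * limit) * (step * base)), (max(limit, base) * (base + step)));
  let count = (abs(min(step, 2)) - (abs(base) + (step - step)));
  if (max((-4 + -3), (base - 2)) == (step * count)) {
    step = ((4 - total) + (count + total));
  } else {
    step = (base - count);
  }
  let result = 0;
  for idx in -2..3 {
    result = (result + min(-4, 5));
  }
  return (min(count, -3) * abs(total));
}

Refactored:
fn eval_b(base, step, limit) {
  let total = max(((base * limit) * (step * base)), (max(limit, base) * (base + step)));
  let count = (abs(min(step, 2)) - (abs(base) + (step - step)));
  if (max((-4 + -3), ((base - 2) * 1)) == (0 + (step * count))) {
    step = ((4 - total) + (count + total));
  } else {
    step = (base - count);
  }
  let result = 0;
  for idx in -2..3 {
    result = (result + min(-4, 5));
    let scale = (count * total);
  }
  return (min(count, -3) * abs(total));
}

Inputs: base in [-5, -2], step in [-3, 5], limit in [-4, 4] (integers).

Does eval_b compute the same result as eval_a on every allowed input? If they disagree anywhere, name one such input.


Comparing the listings, the differences include: statement counts differ, constant usage differs, arithmetic usage differs, local variable names differ.
One worked example (base=-2, step=2, limit=2) — eval_a: total = 16; count = 0; (max((-4 + -3), (base - 2)) == (step * count)) -> false; step = -2; result = 0; [idx=-2]; result = -4; [idx=-1]; result = -8; [idx=0]; result = -12; [idx=1]; result = -16; [idx=2]; result = -20; return -48; eval_b: total = 16; count = 0; (max((-4 + -3), ((base - 2) * 1)) == (0 + (step * count))) -> false; step = -2; result = 0; [idx=-2]; result = -4; scale = 0; [idx=-1]; result = -8; scale = 0; [idx=0]; result = -12; scale = 0; [idx=1]; result = -16; scale = 0; [idx=2]; result = -20; scale = 0; return -48; agreement on -48.
Across all 324 domain points the two functions coincide.
verdict: equivalent


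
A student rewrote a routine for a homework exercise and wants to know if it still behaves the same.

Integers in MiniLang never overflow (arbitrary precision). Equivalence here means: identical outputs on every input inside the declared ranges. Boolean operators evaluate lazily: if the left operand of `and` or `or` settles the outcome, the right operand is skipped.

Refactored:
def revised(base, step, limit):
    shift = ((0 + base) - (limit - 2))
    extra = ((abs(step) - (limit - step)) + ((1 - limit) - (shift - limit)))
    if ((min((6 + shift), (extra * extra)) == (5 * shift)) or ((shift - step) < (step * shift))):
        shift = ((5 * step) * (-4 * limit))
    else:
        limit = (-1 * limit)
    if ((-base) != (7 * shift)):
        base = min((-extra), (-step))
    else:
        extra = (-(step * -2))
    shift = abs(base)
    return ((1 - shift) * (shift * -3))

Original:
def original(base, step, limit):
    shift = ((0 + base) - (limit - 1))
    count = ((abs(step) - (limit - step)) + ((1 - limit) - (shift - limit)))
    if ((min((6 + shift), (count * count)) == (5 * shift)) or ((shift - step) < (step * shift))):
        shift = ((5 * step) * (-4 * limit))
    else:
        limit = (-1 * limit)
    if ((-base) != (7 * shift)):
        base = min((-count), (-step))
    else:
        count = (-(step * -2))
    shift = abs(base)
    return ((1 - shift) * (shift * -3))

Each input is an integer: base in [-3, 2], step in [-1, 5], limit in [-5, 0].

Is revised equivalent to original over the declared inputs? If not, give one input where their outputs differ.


Run the pair on base=-3, step=-1, limit=-5.
original: shift := 3 | count := 3 | ((min((6 + shift), (count * count)) == (5 * shift)) or ((shift - step) < (step * shift))): false | limit := 5 | ((-base) != (7 * shift)): true | base := -3 | shift := 3 | result 18
revised: shift := 4 | extra := 2 | ((min((6 + shift), (extra * extra)) == (5 * shift)) or ((shift - step) < (step * shift))): false | limit := 5 | ((-base) != (7 * shift)): true | base := -2 | shift := 2 | result 6
18 != 6, so the rewrite changes behavior.
verdict: not equivalent; witness: base=-3, step=-1, limit=-5


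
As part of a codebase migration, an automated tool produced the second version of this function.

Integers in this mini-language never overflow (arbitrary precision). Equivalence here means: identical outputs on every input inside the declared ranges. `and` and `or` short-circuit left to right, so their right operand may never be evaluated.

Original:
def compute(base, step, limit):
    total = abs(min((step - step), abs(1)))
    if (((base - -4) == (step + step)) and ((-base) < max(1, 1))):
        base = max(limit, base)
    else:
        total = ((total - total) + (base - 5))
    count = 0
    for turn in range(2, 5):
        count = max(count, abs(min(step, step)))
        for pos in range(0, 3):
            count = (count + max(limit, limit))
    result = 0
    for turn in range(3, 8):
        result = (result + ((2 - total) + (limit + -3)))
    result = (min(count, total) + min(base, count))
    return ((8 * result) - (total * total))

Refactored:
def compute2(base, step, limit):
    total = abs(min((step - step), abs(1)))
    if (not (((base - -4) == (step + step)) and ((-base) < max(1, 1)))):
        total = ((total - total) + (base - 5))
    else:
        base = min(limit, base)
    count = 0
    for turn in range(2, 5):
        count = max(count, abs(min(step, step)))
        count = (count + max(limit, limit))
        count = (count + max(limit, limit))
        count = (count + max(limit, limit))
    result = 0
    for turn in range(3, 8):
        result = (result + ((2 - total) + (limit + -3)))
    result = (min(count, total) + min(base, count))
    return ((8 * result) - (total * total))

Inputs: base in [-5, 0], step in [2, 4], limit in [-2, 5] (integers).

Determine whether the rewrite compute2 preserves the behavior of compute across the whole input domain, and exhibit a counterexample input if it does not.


Run the pair on base=0, step=2, limit=1.
compute: total := 0 | (((base - -4) == (step + step)) and ((-base) < max(1, 1))): true | base := 1 | count := 0 | iter turn=2: | count := 2 | iter pos=0: | count := 3 | iter pos=1: | count := 4 | iter pos=2: | count := 5 | iter turn=3: | count := 5 | iter pos=0: | count := 6 | iter pos=1: | count := 7 | iter pos=2: | count := 8 | iter turn=4: | count := 8 | iter pos=0: | count := 9 | iter pos=1: | count := 10 | iter pos=2: | count := 11 | result := 0 | iter turn=3: | result := 0 | iter turn=4: | result := 0 | iter turn=5: | result := 0 | iter turn=6: | result := 0 | iter turn=7: | result := 0 | result := 1 | result 8
compute2: total := 0 | (not (((base - -4) == (step + step)) and ((-base) < max(1, 1)))): false | base := 0 | count := 0 | iter turn=2: | count := 2 | count := 3 | count := 4 | count := 5 | iter turn=3: | count := 5 | count := 6 | count := 7 | count := 8 | iter turn=4: | count := 8 | count := 9 | count := 10 | count := 11 | result := 0 | iter turn=3: | result := 0 | iter turn=4: | result := 0 | iter turn=5: | result := 0 | iter turn=6: | result := 0 | iter turn=7: | result := 0 | result := 0 | result 0
8 vs 0 — the two versions disagree here.
verdict: not equivalent; witness: base=0, step=2, limit=1


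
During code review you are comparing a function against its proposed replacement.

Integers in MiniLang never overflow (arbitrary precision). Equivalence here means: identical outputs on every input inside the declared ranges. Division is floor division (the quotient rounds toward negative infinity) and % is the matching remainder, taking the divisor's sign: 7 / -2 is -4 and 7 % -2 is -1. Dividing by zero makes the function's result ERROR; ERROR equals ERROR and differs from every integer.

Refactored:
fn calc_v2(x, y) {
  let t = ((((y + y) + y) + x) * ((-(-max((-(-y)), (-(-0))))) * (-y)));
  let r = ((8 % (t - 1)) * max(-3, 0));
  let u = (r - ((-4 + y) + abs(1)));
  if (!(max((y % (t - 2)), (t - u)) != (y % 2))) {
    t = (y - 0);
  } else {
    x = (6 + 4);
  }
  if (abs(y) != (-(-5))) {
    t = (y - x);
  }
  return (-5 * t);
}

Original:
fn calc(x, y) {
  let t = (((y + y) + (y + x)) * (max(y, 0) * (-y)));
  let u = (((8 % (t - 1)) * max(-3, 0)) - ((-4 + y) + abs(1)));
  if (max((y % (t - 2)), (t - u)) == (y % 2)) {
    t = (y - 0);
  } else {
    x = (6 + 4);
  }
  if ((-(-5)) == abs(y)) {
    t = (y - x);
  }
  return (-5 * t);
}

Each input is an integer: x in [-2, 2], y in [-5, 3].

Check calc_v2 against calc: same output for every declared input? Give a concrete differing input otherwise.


Evaluate both at x=-2, y=-5.
calc: t = 0; u = 8; (max((y % (t - 2)), (t - u)) == (y % 2)) -> false; x = 10; ((-(-5)) == abs(y)) -> true; t = -15; return 75
calc_v2: t = 0; r = 0; u = 8; (!(max((y % (t - 2)), (t - u)) != (y % 2))) -> false; x = 10; (abs(y) != (-(-5))) -> false; return 0
75 != 0, so the rewrite changes behavior.
verdict: not equivalent; witness: x=-2, y=-5


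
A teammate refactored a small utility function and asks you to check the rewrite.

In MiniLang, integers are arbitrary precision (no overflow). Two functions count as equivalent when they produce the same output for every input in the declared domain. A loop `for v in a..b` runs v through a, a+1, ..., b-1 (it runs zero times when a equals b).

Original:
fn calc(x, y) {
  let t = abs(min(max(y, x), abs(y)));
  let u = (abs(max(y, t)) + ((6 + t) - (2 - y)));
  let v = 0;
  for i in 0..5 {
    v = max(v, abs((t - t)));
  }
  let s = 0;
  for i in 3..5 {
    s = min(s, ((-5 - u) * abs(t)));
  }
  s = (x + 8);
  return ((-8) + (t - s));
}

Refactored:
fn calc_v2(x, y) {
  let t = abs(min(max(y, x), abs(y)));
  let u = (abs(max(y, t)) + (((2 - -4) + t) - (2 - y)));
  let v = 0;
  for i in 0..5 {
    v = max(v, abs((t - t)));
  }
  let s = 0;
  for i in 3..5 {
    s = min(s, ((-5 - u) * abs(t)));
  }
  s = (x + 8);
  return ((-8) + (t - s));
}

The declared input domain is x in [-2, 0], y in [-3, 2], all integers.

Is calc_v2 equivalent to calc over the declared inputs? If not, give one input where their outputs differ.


This is a faithful refactor — arithmetic usage differs; constant usage differs, but the computed results match everywhere.
Tracing x=-2, y=-3: calc: t := 2 | u := 5 | v := 0 | iter i=0: | v := 0 | iter i=1: | v := 0 | iter i=2: | v := 0 | iter i=3: | v := 0 | iter i=4: | v := 0 | s := 0 | iter i=3: | s := -20 | iter i=4: | s := -20 | s := 6 | result -12 | calc_v2: t := 2 | u := 5 | v := 0 | iter i=0: | v := 0 | iter i=1: | v := 0 | iter i=2: | v := 0 | iter i=3: | v := 0 | iter i=4: | v := 0 | s := 0 | iter i=3: | s := -20 | iter i=4: | s := -20 | s := 6 | result -12 — matching result -12.
Checked all 18 inputs in the declared domain: the outputs agree on every one.
verdict: equivalent
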